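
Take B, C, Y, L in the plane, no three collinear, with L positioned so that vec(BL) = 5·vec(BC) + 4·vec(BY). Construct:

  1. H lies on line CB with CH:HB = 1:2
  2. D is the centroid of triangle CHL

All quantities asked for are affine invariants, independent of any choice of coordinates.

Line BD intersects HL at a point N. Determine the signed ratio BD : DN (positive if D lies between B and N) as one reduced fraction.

Set B = (0, 0), C = (1, 0), Y = (0, 1), L = (5, 4); any affine frame gives the same invariant.
1. H lies on line CB with CH:HB = 1:2 ⇒ H = (2/3, 0)
2. D is the centroid of triangle CHL ⇒ D = (20/9, 4/3)
line BD meets HL at N = (40/21, 8/7)
D = B + t·(N−B) with t = 7/6, so BD:DN = 7/6:-1/6

BD:DN = -7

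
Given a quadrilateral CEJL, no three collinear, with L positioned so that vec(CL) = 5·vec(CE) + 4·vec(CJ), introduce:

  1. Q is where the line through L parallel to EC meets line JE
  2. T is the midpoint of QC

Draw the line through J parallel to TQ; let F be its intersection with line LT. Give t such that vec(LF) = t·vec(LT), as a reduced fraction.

Work in coordinates with C = (0, 0), E = (1, 0), J = (0, 1), L = (5, 4).
1. Q is where the line through L parallel to EC meets line JE ⇒ Q = (-3, 4)
2. T is the midpoint of QC ⇒ T = (-3/2, 2)
through J parallel to TQ: direction (-3/2, 2); meets LT at F = (-57/64, 35/16)
F = L + t·(T−L) with t = 29/32

t = 29/32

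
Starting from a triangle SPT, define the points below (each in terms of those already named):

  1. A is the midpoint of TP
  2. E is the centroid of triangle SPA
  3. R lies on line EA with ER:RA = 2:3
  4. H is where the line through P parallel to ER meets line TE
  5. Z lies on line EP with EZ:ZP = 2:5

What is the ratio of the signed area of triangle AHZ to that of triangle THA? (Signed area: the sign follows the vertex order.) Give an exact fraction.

Work in coordinates with S = (0, 0), P = (1, 0), T = (0, 1).
1. A is the midpoint of TP ⇒ A = (1/2, 1/2)
2. E is the centroid of triangle SPA ⇒ E = (1/2, 1/6)
3. R lies on line EA with ER:RA = 2:3 ⇒ R = (1/2, 3/10)
4. H is where the line through P parallel to ER meets line TE ⇒ H = (1, -2/3)
5. Z lies on line EP with EZ:ZP = 2:5 ⇒ Z = (9/14, 5/42)
2·[AHZ] = -1/42, 2·[THA] = 1/3
[AHZ]:[THA] = -1/42:1/3 = -1/14

[AHZ]:[THA] = -1/14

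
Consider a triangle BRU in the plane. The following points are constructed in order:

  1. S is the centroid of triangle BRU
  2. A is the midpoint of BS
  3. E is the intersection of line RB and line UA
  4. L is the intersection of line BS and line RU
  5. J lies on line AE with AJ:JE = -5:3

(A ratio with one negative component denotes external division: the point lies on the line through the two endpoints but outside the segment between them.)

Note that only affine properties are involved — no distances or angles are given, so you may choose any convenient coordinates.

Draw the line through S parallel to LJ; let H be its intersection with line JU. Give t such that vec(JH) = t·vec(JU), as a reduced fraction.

t = 1/6

Work in coordinates with B = (0, 0), R = (1, 0), U = (0, 1).
1. S is the centroid of triangle BRU ⇒ S = (1/3, 1/3)
2. A is the midpoint of BS ⇒ A = (1/6, 1/6)
3. E is the intersection of line RB and line UA ⇒ E = (1/5, 0)
4. L is the intersection of line BS and line RU ⇒ L = (1/2, 1/2)
5. J lies on line AE with AJ:JE = -5:3 ⇒ J = (1/4, -1/4)
through S parallel to LJ: direction (-1/4, -3/4); meets JU at H = (5/24, -1/24)
H = J + t·(U−J) with t = 1/6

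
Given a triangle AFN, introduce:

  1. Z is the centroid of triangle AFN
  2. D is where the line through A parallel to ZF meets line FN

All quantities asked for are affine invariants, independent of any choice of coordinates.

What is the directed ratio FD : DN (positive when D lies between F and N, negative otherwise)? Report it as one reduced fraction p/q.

Work in coordinates with A = (0, 0), F = (1, 0), N = (0, 1).
1. Z is the centroid of triangle AFN ⇒ Z = (1/3, 1/3)
2. D is where the line through A parallel to ZF meets line FN ⇒ D = (2, -1)
D = F + t·(N−F) with t = -1, so FD:DN = t:(1−t) = -1:2

FD:DN = -1/2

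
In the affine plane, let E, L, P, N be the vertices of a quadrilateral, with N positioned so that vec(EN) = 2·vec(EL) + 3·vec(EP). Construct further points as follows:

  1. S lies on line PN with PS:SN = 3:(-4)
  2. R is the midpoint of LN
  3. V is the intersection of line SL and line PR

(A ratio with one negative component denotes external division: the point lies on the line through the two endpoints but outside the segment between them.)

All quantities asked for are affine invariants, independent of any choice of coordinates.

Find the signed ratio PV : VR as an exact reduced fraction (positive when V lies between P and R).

PV:VR = -3/2

Assign E = (0, 0), L = (1, 0), P = (0, 1), N = (2, 3) — the answer is frame-independent, so this choice is without loss of generality.
1. S lies on line PN with PS:SN = 3:(-4) ⇒ S = (-6, -5)
2. R is the midpoint of LN ⇒ R = (3/2, 3/2)
3. V is the intersection of line SL and line PR ⇒ V = (9/2, 5/2)
V = P + t·(R−P) with t = 3, so PV:VR = t:(1−t) = 3:-2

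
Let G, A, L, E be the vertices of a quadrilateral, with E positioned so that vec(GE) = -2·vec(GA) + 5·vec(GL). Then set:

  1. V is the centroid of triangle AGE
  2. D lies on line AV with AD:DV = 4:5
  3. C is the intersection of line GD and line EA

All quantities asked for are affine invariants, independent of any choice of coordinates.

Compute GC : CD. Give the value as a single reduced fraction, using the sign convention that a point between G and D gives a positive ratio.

GC:CD = -27/4

Work in coordinates with G = (0, 0), A = (1, 0), L = (0, 1), E = (-2, 5).
1. V is the centroid of triangle AGE ⇒ V = (-1/3, 5/3)
2. D lies on line AV with AD:DV = 4:5 ⇒ D = (11/27, 20/27)
3. C is the intersection of line GD and line EA ⇒ C = (11/23, 20/23)
C = G + t·(D−G) with t = 27/23, so GC:CD = t:(1−t) = 27/23:-4/23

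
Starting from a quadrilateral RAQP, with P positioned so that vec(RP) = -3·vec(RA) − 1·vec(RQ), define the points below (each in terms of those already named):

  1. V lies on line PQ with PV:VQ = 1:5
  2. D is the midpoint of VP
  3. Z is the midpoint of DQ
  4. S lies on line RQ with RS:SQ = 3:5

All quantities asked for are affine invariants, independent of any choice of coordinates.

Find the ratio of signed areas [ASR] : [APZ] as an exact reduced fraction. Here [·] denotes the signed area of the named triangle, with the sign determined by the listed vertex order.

Set R = (0, 0), A = (1, 0), Q = (0, 1), P = (-3, -1); any affine frame gives the same invariant.
1. V lies on line PQ with PV:VQ = 1:5 ⇒ V = (-5/2, -2/3)
2. D is the midpoint of VP ⇒ D = (-11/4, -5/6)
3. Z is the midpoint of DQ ⇒ Z = (-11/8, 1/12)
4. S lies on line RQ with RS:SQ = 3:5 ⇒ S = (0, 3/8)
2·[ASR] = 3/8, 2·[APZ] = -65/24
[ASR]:[APZ] = 3/8:-65/24 = -9/65

[ASR]:[APZ] = -9/65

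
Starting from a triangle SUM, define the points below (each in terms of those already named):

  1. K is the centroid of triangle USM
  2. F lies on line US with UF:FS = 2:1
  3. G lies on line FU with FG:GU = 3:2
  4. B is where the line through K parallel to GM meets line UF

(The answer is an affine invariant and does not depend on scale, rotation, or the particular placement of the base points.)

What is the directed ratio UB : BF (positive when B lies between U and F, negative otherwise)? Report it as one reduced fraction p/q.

UB:BF = 19/11

Assign S = (0, 0), U = (1, 0), M = (0, 1) — the answer is frame-independent, so this choice is without loss of generality.
1. K is the centroid of triangle USM ⇒ K = (1/3, 1/3)
2. F lies on line US with UF:FS = 2:1 ⇒ F = (1/3, 0)
3. G lies on line FU with FG:GU = 3:2 ⇒ G = (11/15, 0)
4. B is where the line through K parallel to GM meets line UF ⇒ B = (26/45, 0)
B = U + t·(F−U) with t = 19/30, so UB:BF = t:(1−t) = 19/30:11/30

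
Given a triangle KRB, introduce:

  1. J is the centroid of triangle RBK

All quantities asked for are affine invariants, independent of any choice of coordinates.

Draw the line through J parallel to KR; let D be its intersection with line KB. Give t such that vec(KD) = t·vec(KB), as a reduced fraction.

Choose coordinates K = (0, 0), R = (1, 0), B = (0, 1).
1. J is the centroid of triangle RBK ⇒ J = (1/3, 1/3)
through J parallel to KR: direction (1, 0); meets KB at D = (0, 1/3)
D = K + t·(B−K) with t = 1/3

t = 1/3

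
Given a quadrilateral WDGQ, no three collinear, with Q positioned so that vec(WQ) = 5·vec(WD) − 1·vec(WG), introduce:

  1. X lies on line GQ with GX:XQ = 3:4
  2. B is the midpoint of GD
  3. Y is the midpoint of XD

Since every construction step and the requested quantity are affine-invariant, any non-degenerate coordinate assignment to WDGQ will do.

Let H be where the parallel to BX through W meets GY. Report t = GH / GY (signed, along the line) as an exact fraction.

Set W = (0, 0), D = (1, 0), G = (0, 1), Q = (5, -1); any affine frame gives the same invariant.
1. X lies on line GQ with GX:XQ = 3:4 ⇒ X = (15/7, 1/7)
2. B is the midpoint of GD ⇒ B = (1/2, 1/2)
3. Y is the midpoint of XD ⇒ Y = (11/7, 1/14)
through W parallel to BX: direction (23/14, -5/14); meets GY at H = (506/189, -110/189)
H = G + t·(Y−G) with t = 46/27

t = 46/27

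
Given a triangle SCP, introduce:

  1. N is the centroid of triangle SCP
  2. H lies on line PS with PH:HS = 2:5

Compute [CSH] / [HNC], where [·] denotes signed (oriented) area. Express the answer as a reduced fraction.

Assign S = (0, 0), C = (1, 0), P = (0, 1) — the answer is frame-independent, so this choice is without loss of generality.
1. N is the centroid of triangle SCP ⇒ N = (1/3, 1/3)
2. H lies on line PS with PH:HS = 2:5 ⇒ H = (0, 5/7)
2·[CSH] = -5/7, 2·[HNC] = 1/7
[CSH]:[HNC] = -5/7:1/7 = -5

[CSH]:[HNC] = -5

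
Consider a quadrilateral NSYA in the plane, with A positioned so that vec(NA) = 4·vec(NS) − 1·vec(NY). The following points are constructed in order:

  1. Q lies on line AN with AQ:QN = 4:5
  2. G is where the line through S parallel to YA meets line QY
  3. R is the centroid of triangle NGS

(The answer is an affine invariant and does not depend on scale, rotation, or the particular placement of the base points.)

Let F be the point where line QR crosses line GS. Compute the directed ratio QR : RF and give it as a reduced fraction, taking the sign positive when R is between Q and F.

QR:RF = -4/3

Set N = (0, 0), S = (1, 0), Y = (0, 1), A = (4, -1); any affine frame gives the same invariant.
1. Q lies on line AN with AQ:QN = 4:5 ⇒ Q = (20/9, -5/9)
2. G is where the line through S parallel to YA meets line QY ⇒ G = (5/2, -3/4)
3. R is the centroid of triangle NGS ⇒ R = (7/6, -1/4)
line QR meets GS at F = (47/24, -23/48)
R = Q + t·(F−Q) with t = 4, so QR:RF = 4:-3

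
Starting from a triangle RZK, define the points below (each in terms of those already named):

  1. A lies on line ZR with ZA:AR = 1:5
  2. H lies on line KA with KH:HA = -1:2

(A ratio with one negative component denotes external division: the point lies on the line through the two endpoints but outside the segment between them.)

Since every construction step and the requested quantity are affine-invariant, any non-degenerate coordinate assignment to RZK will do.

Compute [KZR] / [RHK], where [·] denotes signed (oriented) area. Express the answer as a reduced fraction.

[KZR]:[RHK] = 6/5

Work in coordinates with R = (0, 0), Z = (1, 0), K = (0, 1).
1. A lies on line ZR with ZA:AR = 1:5 ⇒ A = (5/6, 0)
2. H lies on line KA with KH:HA = -1:2 ⇒ H = (-5/6, 2)
2·[KZR] = -1, 2·[RHK] = -5/6
[KZR]:[RHK] = -1:-5/6 = 6/5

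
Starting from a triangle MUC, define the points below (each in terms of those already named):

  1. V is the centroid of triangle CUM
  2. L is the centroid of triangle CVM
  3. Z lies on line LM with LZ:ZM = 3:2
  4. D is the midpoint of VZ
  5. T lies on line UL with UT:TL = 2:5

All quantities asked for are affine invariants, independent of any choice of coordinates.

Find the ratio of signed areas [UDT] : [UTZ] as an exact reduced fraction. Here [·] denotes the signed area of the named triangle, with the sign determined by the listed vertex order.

[UDT]:[UTZ] = -1/2

Choose coordinates M = (0, 0), U = (1, 0), C = (0, 1).
1. V is the centroid of triangle CUM ⇒ V = (1/3, 1/3)
2. L is the centroid of triangle CVM ⇒ L = (1/9, 4/9)
3. Z lies on line LM with LZ:ZM = 3:2 ⇒ Z = (2/45, 8/45)
4. D is the midpoint of VZ ⇒ D = (17/90, 23/90)
5. T lies on line UL with UT:TL = 2:5 ⇒ T = (47/63, 8/63)
2·[UDT] = -4/105, 2·[UTZ] = 8/105
[UDT]:[UTZ] = -4/105:8/105 = -1/2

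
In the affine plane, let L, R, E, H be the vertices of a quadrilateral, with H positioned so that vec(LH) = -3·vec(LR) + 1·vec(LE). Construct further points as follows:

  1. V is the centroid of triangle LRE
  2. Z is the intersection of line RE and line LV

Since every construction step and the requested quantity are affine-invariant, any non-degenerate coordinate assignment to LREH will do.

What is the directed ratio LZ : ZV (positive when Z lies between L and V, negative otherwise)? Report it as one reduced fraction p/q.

Choose coordinates L = (0, 0), R = (1, 0), E = (0, 1), H = (-3, 1).
1. V is the centroid of triangle LRE ⇒ V = (1/3, 1/3)
2. Z is the intersection of line RE and line LV ⇒ Z = (1/2, 1/2)
Z = L + t·(V−L) with t = 3/2, so LZ:ZV = t:(1−t) = 3/2:-1/2

LZ:ZV = -3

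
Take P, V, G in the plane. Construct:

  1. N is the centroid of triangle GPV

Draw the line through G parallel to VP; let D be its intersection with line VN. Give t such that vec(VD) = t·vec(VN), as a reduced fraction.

t = 3

Set P = (0, 0), V = (1, 0), G = (0, 1); any affine frame gives the same invariant.
1. N is the centroid of triangle GPV ⇒ N = (1/3, 1/3)
through G parallel to VP: direction (-1, 0); meets VN at D = (-1, 1)
D = V + t·(N−V) with t = 3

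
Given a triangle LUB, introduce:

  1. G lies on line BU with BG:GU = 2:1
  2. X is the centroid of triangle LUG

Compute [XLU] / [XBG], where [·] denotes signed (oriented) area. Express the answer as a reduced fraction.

[XLU]:[XBG] = -1/2

Work in coordinates with L = (0, 0), U = (1, 0), B = (0, 1).
1. G lies on line BU with BG:GU = 2:1 ⇒ G = (2/3, 1/3)
2. X is the centroid of triangle LUG ⇒ X = (5/9, 1/9)
2·[XLU] = 1/9, 2·[XBG] = -2/9
[XLU]:[XBG] = 1/9:-2/9 = -1/2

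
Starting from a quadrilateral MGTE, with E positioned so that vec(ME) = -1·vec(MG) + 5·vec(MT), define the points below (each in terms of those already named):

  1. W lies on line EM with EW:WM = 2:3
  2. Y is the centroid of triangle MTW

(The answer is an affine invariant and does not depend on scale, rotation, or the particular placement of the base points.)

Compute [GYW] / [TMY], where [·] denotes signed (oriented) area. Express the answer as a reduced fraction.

Assign M = (0, 0), G = (1, 0), T = (0, 1), E = (-1, 5) — the answer is frame-independent, so this choice is without loss of generality.
1. W lies on line EM with EW:WM = 2:3 ⇒ W = (-3/5, 3)
2. Y is the centroid of triangle MTW ⇒ Y = (-1/5, 4/3)
2·[GYW] = -22/15, 2·[TMY] = -1/5
[GYW]:[TMY] = -22/15:-1/5 = 22/3

[GYW]:[TMY] = 22/3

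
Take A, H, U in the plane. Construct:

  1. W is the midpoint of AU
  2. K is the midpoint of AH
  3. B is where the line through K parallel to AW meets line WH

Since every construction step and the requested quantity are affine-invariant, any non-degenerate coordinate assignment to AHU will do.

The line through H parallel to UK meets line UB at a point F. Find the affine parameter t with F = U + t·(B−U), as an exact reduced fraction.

t = 4

Assign A = (0, 0), H = (1, 0), U = (0, 1) — the answer is frame-independent, so this choice is without loss of generality.
1. W is the midpoint of AU ⇒ W = (0, 1/2)
2. K is the midpoint of AH ⇒ K = (1/2, 0)
3. B is where the line through K parallel to AW meets line WH ⇒ B = (1/2, 1/4)
through H parallel to UK: direction (1/2, -1); meets UB at F = (2, -2)
F = U + t·(B−U) with t = 4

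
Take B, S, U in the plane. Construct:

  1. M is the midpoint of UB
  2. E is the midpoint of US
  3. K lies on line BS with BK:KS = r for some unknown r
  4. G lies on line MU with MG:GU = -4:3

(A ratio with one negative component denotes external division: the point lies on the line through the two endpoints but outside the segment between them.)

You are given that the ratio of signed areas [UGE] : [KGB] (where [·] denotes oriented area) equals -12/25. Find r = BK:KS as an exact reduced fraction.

r = 5/3

Choose coordinates B = (0, 0), S = (1, 0), U = (0, 1).
1. M is the midpoint of UB ⇒ M = (0, 1/2)
2. E is the midpoint of US ⇒ E = (1/2, 1/2)
3. With BK:KS = r, write λ = r/(r+1) so K = B + λ·(S−B); K is affine-linear in λ
4. G lies on line MU with MG:GU = -4:3 ⇒ G = (0, 5/2)
Every point depending on K is an affine combination of K and λ-independent points, so each such coordinate is linear in λ; the λ² term in each signed area is a multiple of (S−B)×(S−B) = 0, so 2·[UGE] and 2·[KGB] are each linear in λ. Evaluating at λ=0 and λ=1:
  2·[UGE] = -3/4,   2·[KGB] = 5/2·λ
So [UGE]:[KGB] = (-3/4) / (5/2·λ). Setting this equal to -12/25:
  -3/4 = -12/25·(5/2·λ)  ⇒  λ = 5/8
Then r = λ/(1−λ) = (5/8)/(3/8) = 5/3. Check: with r = 5/3, K = (5/8, 0) and [UGE]:[KGB] = -12/25 as required.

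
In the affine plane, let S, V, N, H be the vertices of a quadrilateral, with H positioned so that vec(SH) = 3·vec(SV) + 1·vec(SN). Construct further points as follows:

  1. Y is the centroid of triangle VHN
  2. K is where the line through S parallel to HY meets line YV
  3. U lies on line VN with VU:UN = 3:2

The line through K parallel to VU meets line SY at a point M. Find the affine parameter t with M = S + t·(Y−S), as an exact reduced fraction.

t = 2/3

Assign S = (0, 0), V = (1, 0), N = (0, 1), H = (3, 1) — the answer is frame-independent, so this choice is without loss of generality.
1. Y is the centroid of triangle VHN ⇒ Y = (4/3, 2/3)
2. K is where the line through S parallel to HY meets line YV ⇒ K = (10/9, 2/9)
3. U lies on line VN with VU:UN = 3:2 ⇒ U = (2/5, 3/5)
through K parallel to VU: direction (-3/5, 3/5); meets SY at M = (8/9, 4/9)
M = S + t·(Y−S) with t = 2/3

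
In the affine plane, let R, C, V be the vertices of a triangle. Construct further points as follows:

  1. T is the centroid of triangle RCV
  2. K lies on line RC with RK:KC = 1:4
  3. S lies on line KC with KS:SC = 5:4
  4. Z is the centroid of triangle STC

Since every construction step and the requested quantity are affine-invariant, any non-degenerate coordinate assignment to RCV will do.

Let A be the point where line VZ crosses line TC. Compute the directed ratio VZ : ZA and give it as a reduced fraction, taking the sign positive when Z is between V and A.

VZ:ZA = -151/16

Set R = (0, 0), C = (1, 0), V = (0, 1); any affine frame gives the same invariant.
1. T is the centroid of triangle RCV ⇒ T = (1/3, 1/3)
2. K lies on line RC with RK:KC = 1:4 ⇒ K = (1/5, 0)
3. S lies on line KC with KS:SC = 5:4 ⇒ S = (29/45, 0)
4. Z is the centroid of triangle STC ⇒ Z = (89/135, 1/9)
line VZ meets TC at A = (89/151, 31/151)
Z = V + t·(A−V) with t = 151/135, so VZ:ZA = 151/135:-16/135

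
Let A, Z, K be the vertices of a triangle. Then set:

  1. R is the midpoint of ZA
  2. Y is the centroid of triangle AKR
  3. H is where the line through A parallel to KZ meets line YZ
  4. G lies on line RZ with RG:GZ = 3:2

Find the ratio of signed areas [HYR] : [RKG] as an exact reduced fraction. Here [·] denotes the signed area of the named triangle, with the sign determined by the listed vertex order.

Assign A = (0, 0), Z = (1, 0), K = (0, 1) — the answer is frame-independent, so this choice is without loss of generality.
1. R is the midpoint of ZA ⇒ R = (1/2, 0)
2. Y is the centroid of triangle AKR ⇒ Y = (1/6, 1/3)
3. H is where the line through A parallel to KZ meets line YZ ⇒ H = (-2/3, 2/3)
4. G lies on line RZ with RG:GZ = 3:2 ⇒ G = (4/5, 0)
2·[HYR] = -1/6, 2·[RKG] = -3/10
[HYR]:[RKG] = -1/6:-3/10 = 5/9

[HYR]:[RKG] = 5/9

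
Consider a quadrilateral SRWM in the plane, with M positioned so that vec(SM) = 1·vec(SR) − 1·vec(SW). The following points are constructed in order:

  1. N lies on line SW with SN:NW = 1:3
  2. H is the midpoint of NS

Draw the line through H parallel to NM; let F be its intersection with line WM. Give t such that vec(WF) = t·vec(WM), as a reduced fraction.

Work in coordinates with S = (0, 0), R = (1, 0), W = (0, 1), M = (1, -1).
1. N lies on line SW with SN:NW = 1:3 ⇒ N = (0, 1/4)
2. H is the midpoint of NS ⇒ H = (0, 1/8)
through H parallel to NM: direction (1, -5/4); meets WM at F = (7/6, -4/3)
F = W + t·(M−W) with t = 7/6

t = 7/6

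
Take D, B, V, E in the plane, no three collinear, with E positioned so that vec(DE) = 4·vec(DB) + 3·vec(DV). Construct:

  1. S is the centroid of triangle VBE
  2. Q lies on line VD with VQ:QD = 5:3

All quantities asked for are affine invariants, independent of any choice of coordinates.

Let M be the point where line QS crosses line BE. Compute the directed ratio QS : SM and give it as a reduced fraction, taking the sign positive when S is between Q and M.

QS:SM = 17/16

Set D = (0, 0), B = (1, 0), V = (0, 1), E = (4, 3); any affine frame gives the same invariant.
1. S is the centroid of triangle VBE ⇒ S = (5/3, 4/3)
2. Q lies on line VD with VQ:QD = 5:3 ⇒ Q = (0, 3/8)
line QS meets BE at M = (55/17, 38/17)
S = Q + t·(M−Q) with t = 17/33, so QS:SM = 17/33:16/33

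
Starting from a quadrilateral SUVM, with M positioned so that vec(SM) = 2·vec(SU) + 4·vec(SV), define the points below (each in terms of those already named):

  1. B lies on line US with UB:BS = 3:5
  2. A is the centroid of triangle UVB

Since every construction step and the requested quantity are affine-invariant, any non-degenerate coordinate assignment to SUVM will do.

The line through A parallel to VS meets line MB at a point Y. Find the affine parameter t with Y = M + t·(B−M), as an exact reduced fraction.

t = 35/33

Choose coordinates S = (0, 0), U = (1, 0), V = (0, 1), M = (2, 4).
1. B lies on line US with UB:BS = 3:5 ⇒ B = (5/8, 0)
2. A is the centroid of triangle UVB ⇒ A = (13/24, 1/3)
through A parallel to VS: direction (0, -1); meets MB at Y = (13/24, -8/33)
Y = M + t·(B−M) with t = 35/33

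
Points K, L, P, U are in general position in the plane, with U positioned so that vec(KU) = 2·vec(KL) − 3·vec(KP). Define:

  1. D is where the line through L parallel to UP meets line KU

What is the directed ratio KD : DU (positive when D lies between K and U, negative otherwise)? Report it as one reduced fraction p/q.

Work in coordinates with K = (0, 0), L = (1, 0), P = (0, 1), U = (2, -3).
1. D is where the line through L parallel to UP meets line KU ⇒ D = (4, -6)
D = K + t·(U−K) with t = 2, so KD:DU = t:(1−t) = 2:-1

KD:DU = -2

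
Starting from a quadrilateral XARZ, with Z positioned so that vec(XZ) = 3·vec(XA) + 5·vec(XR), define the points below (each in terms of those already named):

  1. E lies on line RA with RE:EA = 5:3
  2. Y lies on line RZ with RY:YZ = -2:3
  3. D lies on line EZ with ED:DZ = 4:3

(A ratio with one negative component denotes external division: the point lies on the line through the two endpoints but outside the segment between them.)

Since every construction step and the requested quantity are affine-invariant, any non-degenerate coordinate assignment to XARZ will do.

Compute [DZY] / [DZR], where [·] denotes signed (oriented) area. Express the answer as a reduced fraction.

[DZY]:[DZR] = 3

Assign X = (0, 0), A = (1, 0), R = (0, 1), Z = (3, 5) — the answer is frame-independent, so this choice is without loss of generality.
1. E lies on line RA with RE:EA = 5:3 ⇒ E = (5/8, 3/8)
2. Y lies on line RZ with RY:YZ = -2:3 ⇒ Y = (-6, -7)
3. D lies on line EZ with ED:DZ = 4:3 ⇒ D = (111/56, 169/56)
2·[DZY] = 45/8, 2·[DZR] = 15/8
[DZY]:[DZR] = 45/8:15/8 = 3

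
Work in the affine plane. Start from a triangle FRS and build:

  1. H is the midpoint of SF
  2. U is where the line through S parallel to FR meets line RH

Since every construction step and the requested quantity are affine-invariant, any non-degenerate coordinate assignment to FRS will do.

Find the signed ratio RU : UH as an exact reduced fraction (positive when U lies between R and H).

RU:UH = -2

Assign F = (0, 0), R = (1, 0), S = (0, 1) — the answer is frame-independent, so this choice is without loss of generality.
1. H is the midpoint of SF ⇒ H = (0, 1/2)
2. U is where the line through S parallel to FR meets line RH ⇒ U = (-1, 1)
U = R + t·(H−R) with t = 2, so RU:UH = t:(1−t) = 2:-1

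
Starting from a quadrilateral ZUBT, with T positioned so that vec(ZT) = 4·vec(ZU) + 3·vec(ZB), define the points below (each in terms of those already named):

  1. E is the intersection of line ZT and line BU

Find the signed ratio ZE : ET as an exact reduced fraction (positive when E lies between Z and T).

ZE:ET = 1/6

Set Z = (0, 0), U = (1, 0), B = (0, 1), T = (4, 3); any affine frame gives the same invariant.
1. E is the intersection of line ZT and line BU ⇒ E = (4/7, 3/7)
E = Z + t·(T−Z) with t = 1/7, so ZE:ET = t:(1−t) = 1/7:6/7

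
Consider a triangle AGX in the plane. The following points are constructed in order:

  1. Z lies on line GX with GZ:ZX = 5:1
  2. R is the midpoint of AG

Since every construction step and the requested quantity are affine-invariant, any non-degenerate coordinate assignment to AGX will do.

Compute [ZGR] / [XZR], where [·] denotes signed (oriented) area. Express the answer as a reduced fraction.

[ZGR]:[XZR] = 5

Choose coordinates A = (0, 0), G = (1, 0), X = (0, 1).
1. Z lies on line GX with GZ:ZX = 5:1 ⇒ Z = (1/6, 5/6)
2. R is the midpoint of AG ⇒ R = (1/2, 0)
2·[ZGR] = -5/12, 2·[XZR] = -1/12
[ZGR]:[XZR] = -5/12:-1/12 = 5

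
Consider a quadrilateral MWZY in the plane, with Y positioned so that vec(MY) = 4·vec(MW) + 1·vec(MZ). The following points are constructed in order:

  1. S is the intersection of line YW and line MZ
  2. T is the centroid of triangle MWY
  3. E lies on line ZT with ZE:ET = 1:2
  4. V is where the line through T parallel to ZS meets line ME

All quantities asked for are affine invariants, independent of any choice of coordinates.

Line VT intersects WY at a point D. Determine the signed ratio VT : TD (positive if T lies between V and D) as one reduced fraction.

VT:TD = 18

Work in coordinates with M = (0, 0), W = (1, 0), Z = (0, 1), Y = (4, 1).
1. S is the intersection of line YW and line MZ ⇒ S = (0, -1/3)
2. T is the centroid of triangle MWY ⇒ T = (5/3, 1/3)
3. E lies on line ZT with ZE:ET = 1:2 ⇒ E = (5/9, 7/9)
4. V is where the line through T parallel to ZS meets line ME ⇒ V = (5/3, 7/3)
line VT meets WY at D = (5/3, 2/9)
T = V + t·(D−V) with t = 18/19, so VT:TD = 18/19:1/19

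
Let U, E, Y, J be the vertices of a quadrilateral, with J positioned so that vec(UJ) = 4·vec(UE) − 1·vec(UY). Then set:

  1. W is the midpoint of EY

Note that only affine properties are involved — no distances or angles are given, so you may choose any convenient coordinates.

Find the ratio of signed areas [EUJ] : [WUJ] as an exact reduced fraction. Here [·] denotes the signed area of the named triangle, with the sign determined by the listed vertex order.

Work in coordinates with U = (0, 0), E = (1, 0), Y = (0, 1), J = (4, -1).
1. W is the midpoint of EY ⇒ W = (1/2, 1/2)
2·[EUJ] = 1, 2·[WUJ] = 5/2
[EUJ]:[WUJ] = 1:5/2 = 2/5

[EUJ]:[WUJ] = 2/5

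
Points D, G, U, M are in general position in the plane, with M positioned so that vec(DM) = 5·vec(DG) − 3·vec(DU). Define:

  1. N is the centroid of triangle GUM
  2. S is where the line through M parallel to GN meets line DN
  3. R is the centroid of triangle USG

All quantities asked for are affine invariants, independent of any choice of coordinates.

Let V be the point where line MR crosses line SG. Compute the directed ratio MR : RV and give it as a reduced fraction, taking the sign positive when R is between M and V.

Set D = (0, 0), G = (1, 0), U = (0, 1), M = (5, -3); any affine frame gives the same invariant.
1. N is the centroid of triangle GUM ⇒ N = (2, -2/3)
2. S is where the line through M parallel to GN meets line DN ⇒ S = (1, -1/3)
3. R is the centroid of triangle USG ⇒ R = (2/3, 2/9)
line MR meets SG at V = (1, -1/39)
R = M + t·(V−M) with t = 13/12, so MR:RV = 13/12:-1/12

MR:RV = -13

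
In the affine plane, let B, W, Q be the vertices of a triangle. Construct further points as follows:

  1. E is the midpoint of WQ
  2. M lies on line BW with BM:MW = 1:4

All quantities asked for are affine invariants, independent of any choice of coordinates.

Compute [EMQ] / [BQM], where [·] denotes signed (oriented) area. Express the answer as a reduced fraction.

Set B = (0, 0), W = (1, 0), Q = (0, 1); any affine frame gives the same invariant.
1. E is the midpoint of WQ ⇒ E = (1/2, 1/2)
2. M lies on line BW with BM:MW = 1:4 ⇒ M = (1/5, 0)
2·[EMQ] = -2/5, 2·[BQM] = -1/5
[EMQ]:[BQM] = -2/5:-1/5 = 2

[EMQ]:[BQM] = 2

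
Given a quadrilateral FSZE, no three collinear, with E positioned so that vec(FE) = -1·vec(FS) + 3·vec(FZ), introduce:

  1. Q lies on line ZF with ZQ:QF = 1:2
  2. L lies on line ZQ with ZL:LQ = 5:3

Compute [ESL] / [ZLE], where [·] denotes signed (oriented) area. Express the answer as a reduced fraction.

Work in coordinates with F = (0, 0), S = (1, 0), Z = (0, 1), E = (-1, 3).
1. Q lies on line ZF with ZQ:QF = 1:2 ⇒ Q = (0, 2/3)
2. L lies on line ZQ with ZL:LQ = 5:3 ⇒ L = (0, 19/24)
2·[ESL] = -17/12, 2·[ZLE] = -5/24
[ESL]:[ZLE] = -17/12:-5/24 = 34/5

[ESL]:[ZLE] = 34/5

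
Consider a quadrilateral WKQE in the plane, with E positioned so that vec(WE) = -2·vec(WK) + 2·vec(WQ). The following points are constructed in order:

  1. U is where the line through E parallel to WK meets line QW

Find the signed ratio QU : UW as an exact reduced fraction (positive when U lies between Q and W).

Work in coordinates with W = (0, 0), K = (1, 0), Q = (0, 1), E = (-2, 2).
1. U is where the line through E parallel to WK meets line QW ⇒ U = (0, 2)
U = Q + t·(W−Q) with t = -1, so QU:UW = t:(1−t) = -1:2

QU:UW = -1/2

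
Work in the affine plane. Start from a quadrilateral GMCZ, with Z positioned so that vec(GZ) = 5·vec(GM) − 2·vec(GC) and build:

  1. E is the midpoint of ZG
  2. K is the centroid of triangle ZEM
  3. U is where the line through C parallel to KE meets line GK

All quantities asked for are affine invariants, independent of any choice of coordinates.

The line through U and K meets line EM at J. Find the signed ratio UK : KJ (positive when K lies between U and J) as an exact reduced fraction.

UK:KJ = -8

Set G = (0, 0), M = (1, 0), C = (0, 1), Z = (5, -2); any affine frame gives the same invariant.
1. E is the midpoint of ZG ⇒ E = (5/2, -1)
2. K is the centroid of triangle ZEM ⇒ K = (17/6, -1)
3. U is where the line through C parallel to KE meets line GK ⇒ U = (-17/6, 1)
line UK meets EM at J = (17/8, -3/4)
K = U + t·(J−U) with t = 8/7, so UK:KJ = 8/7:-1/7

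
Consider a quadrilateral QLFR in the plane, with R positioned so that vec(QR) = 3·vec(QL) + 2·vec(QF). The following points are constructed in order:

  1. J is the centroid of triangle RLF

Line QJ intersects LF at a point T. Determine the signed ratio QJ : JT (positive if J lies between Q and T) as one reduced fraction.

Work in coordinates with Q = (0, 0), L = (1, 0), F = (0, 1), R = (3, 2).
1. J is the centroid of triangle RLF ⇒ J = (4/3, 1)
line QJ meets LF at T = (4/7, 3/7)
J = Q + t·(T−Q) with t = 7/3, so QJ:JT = 7/3:-4/3

QJ:JT = -7/4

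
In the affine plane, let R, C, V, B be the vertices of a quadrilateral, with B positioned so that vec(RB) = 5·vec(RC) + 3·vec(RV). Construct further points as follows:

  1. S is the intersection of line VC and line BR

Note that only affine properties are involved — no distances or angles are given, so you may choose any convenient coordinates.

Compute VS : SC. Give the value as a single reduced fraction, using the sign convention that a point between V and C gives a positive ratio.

Assign R = (0, 0), C = (1, 0), V = (0, 1), B = (5, 3) — the answer is frame-independent, so this choice is without loss of generality.
1. S is the intersection of line VC and line BR ⇒ S = (5/8, 3/8)
S = V + t·(C−V) with t = 5/8, so VS:SC = t:(1−t) = 5/8:3/8

VS:SC = 5/3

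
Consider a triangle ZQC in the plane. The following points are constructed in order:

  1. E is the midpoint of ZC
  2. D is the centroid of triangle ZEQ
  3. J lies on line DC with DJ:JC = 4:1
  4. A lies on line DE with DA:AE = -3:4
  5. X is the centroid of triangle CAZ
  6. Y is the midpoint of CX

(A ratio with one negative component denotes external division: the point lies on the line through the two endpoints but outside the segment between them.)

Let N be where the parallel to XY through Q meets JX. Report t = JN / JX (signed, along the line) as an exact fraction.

Work in coordinates with Z = (0, 0), Q = (1, 0), C = (0, 1).
1. E is the midpoint of ZC ⇒ E = (0, 1/2)
2. D is the centroid of triangle ZEQ ⇒ D = (1/3, 1/6)
3. J lies on line DC with DJ:JC = 4:1 ⇒ J = (1/15, 5/6)
4. A lies on line DE with DA:AE = -3:4 ⇒ A = (4/3, -5/6)
5. X is the centroid of triangle CAZ ⇒ X = (4/9, 1/18)
6. Y is the midpoint of CX ⇒ Y = (2/9, 19/36)
through Q parallel to XY: direction (-2/9, 17/36); meets JX at N = (157/9, -629/18)
N = J + t·(X−J) with t = 46

t = 46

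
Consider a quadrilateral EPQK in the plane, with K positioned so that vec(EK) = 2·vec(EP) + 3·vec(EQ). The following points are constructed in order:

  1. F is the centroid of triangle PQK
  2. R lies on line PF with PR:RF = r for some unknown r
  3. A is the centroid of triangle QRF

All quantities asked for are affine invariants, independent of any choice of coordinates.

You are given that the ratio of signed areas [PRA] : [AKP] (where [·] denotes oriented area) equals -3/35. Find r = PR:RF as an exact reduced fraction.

r = 3/5

Choose coordinates E = (0, 0), P = (1, 0), Q = (0, 1), K = (2, 3).
1. F is the centroid of triangle PQK ⇒ F = (1, 4/3)
2. With PR:RF = r, write λ = r/(r+1) so R = P + λ·(F−P); R is affine-linear in λ
3. A is the centroid of triangle QRF ⇒ A is an affine combination of earlier points and hence also affine-linear in λ
Every point depending on R is an affine combination of R and λ-independent points, so each such coordinate is linear in λ; the λ² term in each signed area is a multiple of (F−P)×(F−P) = 0, so 2·[PRA] and 2·[AKP] are each linear in λ. Evaluating at λ=0 and λ=1:
  2·[PRA] = 4/9·λ,   2·[AKP] = -4/9·λ − 16/9
So [PRA]:[AKP] = (4/9·λ) / (-4/9·λ − 16/9). Setting this equal to -3/35:
  4/9·λ = -3/35·(-4/9·λ − 16/9)  ⇒  λ = 3/8
Then r = λ/(1−λ) = (3/8)/(5/8) = 3/5. Check: with r = 3/5, R = (1, 1/2) and [PRA]:[AKP] = -3/35 as required.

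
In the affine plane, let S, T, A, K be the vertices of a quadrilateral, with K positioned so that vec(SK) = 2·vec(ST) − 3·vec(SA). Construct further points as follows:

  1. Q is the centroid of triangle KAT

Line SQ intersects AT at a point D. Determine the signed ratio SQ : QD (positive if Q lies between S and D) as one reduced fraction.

Assign S = (0, 0), T = (1, 0), A = (0, 1), K = (2, -3) — the answer is frame-independent, so this choice is without loss of generality.
1. Q is the centroid of triangle KAT ⇒ Q = (1, -2/3)
line SQ meets AT at D = (3, -2)
Q = S + t·(D−S) with t = 1/3, so SQ:QD = 1/3:2/3

SQ:QD = 1/2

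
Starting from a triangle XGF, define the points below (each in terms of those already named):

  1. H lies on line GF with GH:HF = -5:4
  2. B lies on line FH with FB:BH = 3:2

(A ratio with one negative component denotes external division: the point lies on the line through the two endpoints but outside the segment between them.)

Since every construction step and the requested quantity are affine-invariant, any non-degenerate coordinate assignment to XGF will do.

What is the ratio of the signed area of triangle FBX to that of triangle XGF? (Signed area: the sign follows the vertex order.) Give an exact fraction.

Choose coordinates X = (0, 0), G = (1, 0), F = (0, 1).
1. H lies on line GF with GH:HF = -5:4 ⇒ H = (-4, 5)
2. B lies on line FH with FB:BH = 3:2 ⇒ B = (-12/5, 17/5)
2·[FBX] = 12/5, 2·[XGF] = 1
[FBX]:[XGF] = 12/5:1 = 12/5

[FBX]:[XGF] = 12/5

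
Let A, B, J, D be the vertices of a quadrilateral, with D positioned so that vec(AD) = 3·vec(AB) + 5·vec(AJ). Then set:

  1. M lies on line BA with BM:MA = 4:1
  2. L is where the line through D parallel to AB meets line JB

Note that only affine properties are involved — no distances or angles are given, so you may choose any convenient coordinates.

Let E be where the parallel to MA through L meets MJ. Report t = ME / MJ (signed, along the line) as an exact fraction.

t = 5

Choose coordinates A = (0, 0), B = (1, 0), J = (0, 1), D = (3, 5).
1. M lies on line BA with BM:MA = 4:1 ⇒ M = (1/5, 0)
2. L is where the line through D parallel to AB meets line JB ⇒ L = (-4, 5)
through L parallel to MA: direction (-1/5, 0); meets MJ at E = (-4/5, 5)
E = M + t·(J−M) with t = 5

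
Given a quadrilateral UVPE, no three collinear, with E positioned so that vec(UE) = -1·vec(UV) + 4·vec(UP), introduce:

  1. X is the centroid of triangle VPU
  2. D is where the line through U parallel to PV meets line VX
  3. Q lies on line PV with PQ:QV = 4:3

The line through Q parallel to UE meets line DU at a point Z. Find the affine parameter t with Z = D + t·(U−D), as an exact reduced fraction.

t = 40/21

Choose coordinates U = (0, 0), V = (1, 0), P = (0, 1), E = (-1, 4).
1. X is the centroid of triangle VPU ⇒ X = (1/3, 1/3)
2. D is where the line through U parallel to PV meets line VX ⇒ D = (-1, 1)
3. Q lies on line PV with PQ:QV = 4:3 ⇒ Q = (4/7, 3/7)
through Q parallel to UE: direction (-1, 4); meets DU at Z = (19/21, -19/21)
Z = D + t·(U−D) with t = 40/21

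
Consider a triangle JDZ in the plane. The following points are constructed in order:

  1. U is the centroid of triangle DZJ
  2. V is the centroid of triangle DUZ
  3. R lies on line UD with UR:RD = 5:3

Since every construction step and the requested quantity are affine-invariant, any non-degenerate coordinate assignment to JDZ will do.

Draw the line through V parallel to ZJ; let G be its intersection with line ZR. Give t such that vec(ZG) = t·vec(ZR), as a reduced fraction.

t = 16/27

Set J = (0, 0), D = (1, 0), Z = (0, 1); any affine frame gives the same invariant.
1. U is the centroid of triangle DZJ ⇒ U = (1/3, 1/3)
2. V is the centroid of triangle DUZ ⇒ V = (4/9, 4/9)
3. R lies on line UD with UR:RD = 5:3 ⇒ R = (3/4, 1/8)
through V parallel to ZJ: direction (0, -1); meets ZR at G = (4/9, 13/27)
G = Z + t·(R−Z) with t = 16/27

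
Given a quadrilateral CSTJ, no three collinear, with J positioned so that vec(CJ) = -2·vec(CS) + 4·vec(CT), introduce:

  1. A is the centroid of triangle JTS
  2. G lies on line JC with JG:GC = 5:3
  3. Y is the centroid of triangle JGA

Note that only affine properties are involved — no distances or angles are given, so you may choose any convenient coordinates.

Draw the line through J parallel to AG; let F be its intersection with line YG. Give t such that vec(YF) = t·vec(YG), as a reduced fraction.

Work in coordinates with C = (0, 0), S = (1, 0), T = (0, 1), J = (-2, 4).
1. A is the centroid of triangle JTS ⇒ A = (-1/3, 5/3)
2. G lies on line JC with JG:GC = 5:3 ⇒ G = (-3/4, 3/2)
3. Y is the centroid of triangle JGA ⇒ Y = (-37/36, 43/18)
through J parallel to AG: direction (-5/12, -1/6); meets YG at F = (-19/12, 25/6)
F = Y + t·(G−Y) with t = -2

t = -2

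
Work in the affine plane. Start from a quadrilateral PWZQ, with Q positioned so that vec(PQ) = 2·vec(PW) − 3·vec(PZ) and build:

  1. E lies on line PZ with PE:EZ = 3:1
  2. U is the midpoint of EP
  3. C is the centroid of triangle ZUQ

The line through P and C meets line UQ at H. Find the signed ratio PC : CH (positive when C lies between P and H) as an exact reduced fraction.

PC:CH = -14/5

Choose coordinates P = (0, 0), W = (1, 0), Z = (0, 1), Q = (2, -3).
1. E lies on line PZ with PE:EZ = 3:1 ⇒ E = (0, 3/4)
2. U is the midpoint of EP ⇒ U = (0, 3/8)
3. C is the centroid of triangle ZUQ ⇒ C = (2/3, -13/24)
line PC meets UQ at H = (3/7, -39/112)
C = P + t·(H−P) with t = 14/9, so PC:CH = 14/9:-5/9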